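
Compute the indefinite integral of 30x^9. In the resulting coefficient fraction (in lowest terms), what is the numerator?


Apply the power rule for integration:
integral of ax^n dx = a/(n+1) * x^(n+1) + C
integral of 30x^9 dx
= 30/10 * x^10 + C
= 3 * x^10 + C
The coefficient in lowest terms is 3 = 3/1, so its numerator is 3

3


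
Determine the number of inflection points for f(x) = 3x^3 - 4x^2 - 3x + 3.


Inflection points occur where f''(x) = 0 and concavity changes.
f(x) = 3x^3 - 4x^2 - 3x + 3
f'(x) = 9x^2 - 8x - 3
f''(x) = 18x - 8
Set f''(x) = 0:
18x - 8 = 0
x = 8 / 18 = 4/9
Since f''(x) is linear (degree 1), it changes sign at this point.
Therefore there is exactly 1 inflection point.

1


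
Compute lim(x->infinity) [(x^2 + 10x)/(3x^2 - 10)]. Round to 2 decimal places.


For limits at infinity with equal-degree polynomials,
we compare leading coefficients.
Numerator leading term: x^2
Denominator leading term: 3x^2
Divide both by x^2:
lim = (1 + 10/x) / (3 - 10/x^2)
As x -> infinity, the 1/x and 1/x^2 terms vanish:
= 1/3 ≈ 0.33

0.33


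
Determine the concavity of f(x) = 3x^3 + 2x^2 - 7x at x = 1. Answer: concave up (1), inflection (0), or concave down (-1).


Concavity is determined by the sign of f''(x).
f(x) = 3x^3 + 2x^2 - 7x
f'(x) = 9x^2 + 4x - 7
f''(x) = 18x + 4
f''(1) = 18 * 1 + 4
= 18 + 4
= 22
Since f''(1) > 0, the function is concave up (1)

1


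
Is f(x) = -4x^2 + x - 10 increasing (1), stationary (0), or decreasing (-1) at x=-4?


Compute f'(x) to determine behavior:
f'(x) = -8x + 1
f'(-4) = -8 * (-4) + 1
= 32 + 1
= 33
Since f'(-4) > 0, the function is increasing (1)

1


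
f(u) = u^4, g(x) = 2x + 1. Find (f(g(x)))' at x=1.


Using the chain rule: (f(g(x)))' = f'(g(x)) * g'(x)
First, find g(1):
g(1) = 2 * 1 + 1 = 3
Next, f'(u) = 4u^3
And g'(x) = 2
So f'(g(1)) * g'(1)
= 4 * 3^3 * 2
= 4 * 27 * 2
= 216

216


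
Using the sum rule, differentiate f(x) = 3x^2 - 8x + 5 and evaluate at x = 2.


Differentiate term by term using power and sum rules:
f(x) = 3x^2 - 8x + 5
f'(x) = 6x - 8
Substitute x = 2:
f'(2) = 6 * 2 - 8
= 12 - 8
= 4

4


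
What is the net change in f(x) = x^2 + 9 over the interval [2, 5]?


Net change = f(b) - f(a)
f(x) = x^2 + 9
Compute f(5):
f(5) = 1 * 5^2 + 0 * 5 + 9
= 25 + 0 + 9
= 34
Compute f(2):
f(2) = 1 * 2^2 + 0 * 2 + 9
= 4 + 0 + 9
= 13
Net change = 34 - 13 = 21

21


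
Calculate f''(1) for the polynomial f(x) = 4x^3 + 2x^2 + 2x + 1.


First derivative:
f'(x) = 12x^2 + 4x + 2
Second derivative:
f''(x) = 24x + 4
Substitute x = 1:
f''(1) = 24 * 1 + 4
= 24 + 4
= 28

28


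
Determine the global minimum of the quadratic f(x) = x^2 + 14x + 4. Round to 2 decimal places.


For a quadratic f(x) = ax^2 + bx + c with a > 0, the minimum is at the vertex.
Vertex x-coordinate: x = -b/(2a)
x = -(14) / (2 * 1)
x = -14/2 = -7
Substitute back to find the minimum value:
f(-7) = 1 * (-7)^2 + 14 * (-7) + 4
= 49 - 98 + 4
= -45 = -45.00

-45.00


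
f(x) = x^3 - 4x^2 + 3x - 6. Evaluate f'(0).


Differentiate f(x) = x^3 - 4x^2 + 3x - 6 term by term:
f'(x) = 3x^2 - 8x + 3
Substitute x = 0:
f'(0) = 3 * 0^2 - 8 * 0 + 3
= 0 + 0 + 3
= 3

3


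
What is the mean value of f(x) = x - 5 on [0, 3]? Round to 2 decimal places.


Average value = 1/(b-a) * integral from a to b of f(x) dx
First compute the integral of x - 5:
F(x) = (1/2)x^2 - 5x
F(3) = 1/2 * 9 - 5 * 3 = -21/2
F(0) = 1/2 * 0 - 5 * 0 = 0
Integral = -21/2 - 0 = -21/2
Average = (-21/2) / (3 - 0) = (-21/2) / 3
= -7/2 = -3.50

-3.50


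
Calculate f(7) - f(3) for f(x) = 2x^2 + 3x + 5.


Net change = f(b) - f(a)
f(x) = 2x^2 + 3x + 5
Compute f(7):
f(7) = 2 * 7^2 + 3 * 7 + 5
= 98 + 21 + 5
= 124
Compute f(3):
f(3) = 2 * 3^2 + 3 * 3 + 5
= 18 + 9 + 5
= 32
Net change = 124 - 32 = 92

92


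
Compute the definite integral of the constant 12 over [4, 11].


The integral of a constant k over [a, b] equals k * (b - a).
integral from 4 to 11 of 12 dx
= 12 * (11 - 4)
= 12 * 7
= 84

84


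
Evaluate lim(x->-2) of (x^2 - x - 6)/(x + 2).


Direct substitution gives 0/0, so we factor the numerator.
Factor: (x^2 - x - 6) = (x + 2)(x - 3)
Cancel the common factor (x + 2):
(x^2 - x - 6)/(x + 2) = (x - 3)
Now substitute x = -2:
= (-2) - (3) = -5

-5


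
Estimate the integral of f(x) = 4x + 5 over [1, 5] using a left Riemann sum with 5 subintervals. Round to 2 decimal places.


Left Riemann sum uses left endpoints of each subinterval.
Interval: [1, 5], n = 5
dx = (5 - 1) / 5 = 4/5
Left endpoints: [1, 9/5, 13/5, 17/5, 21/5]
f values: [9, 61/5, 77/5, 93/5, 109/5]
Sum = dx * (sum of f values)
= 4/5 * 77
= 308/5 = 61.60

61.60


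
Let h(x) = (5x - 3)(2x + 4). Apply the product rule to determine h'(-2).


Let u(x) = 5x - 3 and v(x) = 2x + 4
u'(x) = 5
v'(x) = 2
Product rule: h'(x) = u'(x)*v(x) + u(x)*v'(x)
= 5 * (2x + 4) + (5x - 3) * 2
At x = -2:
u(-2) = 5 * (-2) - 3 = -13
v(-2) = 2 * (-2) + 4 = 0
h'(-2) = 5 * 0 + (-13) * 2
= 0 - 26
= -26

-26


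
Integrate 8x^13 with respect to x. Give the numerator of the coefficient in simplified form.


Apply the power rule for integration:
integral of ax^n dx = a/(n+1) * x^(n+1) + C
integral of 8x^13 dx
= 8/14 * x^14 + C
= 4/7 * x^14 + C
The coefficient in lowest terms is 4/7, and its numerator is 4

4


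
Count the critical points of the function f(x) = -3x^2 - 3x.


Find where f'(x) = 0:
f'(x) = -6x - 3
Set f'(x) = 0:
-6x - 3 = 0
x = 3 / (-6) = -1/2
This is a linear equation in x, so there is exactly one solution.
Number of critical points: 1

1


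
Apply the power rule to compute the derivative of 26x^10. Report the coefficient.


We apply the power rule: d/dx [ax^n] = a*n * x^(n-1)
d/dx [26x^10]
= 26 * 10 * x^(10-1)
= 260x^9
The coefficient is 260

260


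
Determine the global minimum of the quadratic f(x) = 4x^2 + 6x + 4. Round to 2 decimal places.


For a quadratic f(x) = ax^2 + bx + c with a > 0, the minimum is at the vertex.
Vertex x-coordinate: x = -b/(2a)
x = -(6) / (2 * 4)
x = -6/8 = -3/4
Substitute back to find the minimum value:
f(-3/4) = 4 * (-3/4)^2 + 6 * (-3/4) + 4
= 9/4 - 9/2 + 4
= 7/4 = 1.75

1.75


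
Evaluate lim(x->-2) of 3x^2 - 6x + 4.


Since polynomials are continuous, we use direct substitution.
lim(x->-2) of 3x^2 - 6x + 4
= 3 * (-2)^2 - 6 * (-2) + 4
= 12 + 12 + 4
= 28

28


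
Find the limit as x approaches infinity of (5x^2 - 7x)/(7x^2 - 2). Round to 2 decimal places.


For limits at infinity with equal-degree polynomials,
we compare leading coefficients.
Numerator leading term: 5x^2
Denominator leading term: 7x^2
Divide both by x^2:
lim = (5 - 7/x) / (7 - 2/x^2)
As x -> infinity, the 1/x and 1/x^2 terms vanish:
= 5/7 ≈ 0.71

0.71


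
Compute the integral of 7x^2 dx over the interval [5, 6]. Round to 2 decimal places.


Find the antiderivative of 7x^2:
F(x) = 7/3 * x^3
Apply the Fundamental Theorem of Calculus:
F(6) - F(5)
= 7/3 * 6^3 - 7/3 * 5^3
= 7/3 * (216 - 125)
= 7/3 * 91
= 637/3 ≈ 212.33

212.33


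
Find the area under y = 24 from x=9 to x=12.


The area under a constant function y = 24 is a rectangle.
Width = 12 - 9 = 3
Height = 24
Area = width * height
= 3 * 24
= 72

72


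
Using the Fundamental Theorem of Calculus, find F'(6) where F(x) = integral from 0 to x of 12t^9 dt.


By the Fundamental Theorem of Calculus (Part 1):
If F(x) = integral from 0 to x of f(t) dt, then F'(x) = f(x)
Here f(t) = 12t^9
So F'(x) = 12x^9
Evaluate at x = 6:
F'(6) = 12 * 6^9
= 12 * 10077696
= 120932352

120932352


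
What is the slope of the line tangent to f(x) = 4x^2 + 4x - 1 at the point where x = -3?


The slope of the tangent line equals f'(x) at the point.
f(x) = 4x^2 + 4x - 1
f'(x) = 8x + 4
At x = -3:
f'(-3) = 8 * (-3) + 4
= -24 + 4
= -20

-20


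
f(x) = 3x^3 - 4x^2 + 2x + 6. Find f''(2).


First derivative:
f'(x) = 9x^2 - 8x + 2
Second derivative:
f''(x) = 18x - 8
Substitute x = 2:
f''(2) = 18 * 2 - 8
= 36 - 8
= 28

28


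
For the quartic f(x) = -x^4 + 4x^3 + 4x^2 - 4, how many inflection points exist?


Inflection points occur where f''(x) = 0 and concavity changes.
f(x) = -x^4 + 4x^3 + 4x^2 - 4
f'(x) = -4x^3 + 12x^2 + 8x
f''(x) = -12x^2 + 24x + 8
This is a quadratic in x. Use the discriminant to count real roots.
Discriminant = (24)^2 - 4 * (-12) * 8
= 576 - (-384)
= 960
Since discriminant > 0, f''(x) = 0 has 2 distinct real solutions.
A quadratic with two distinct real roots changes sign at each root, so concavity changes at both.
Number of inflection points: 2

2


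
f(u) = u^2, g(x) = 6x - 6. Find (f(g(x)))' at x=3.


Using the chain rule: (f(g(x)))' = f'(g(x)) * g'(x)
First, find g(3):
g(3) = 6 * 3 - 6 = 12
Next, f'(u) = 2u
And g'(x) = 6
So f'(g(3)) * g'(3)
= 2 * 12 * 6
= 144

144


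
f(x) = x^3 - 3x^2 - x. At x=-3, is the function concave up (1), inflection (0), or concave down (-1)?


Concavity is determined by the sign of f''(x).
f(x) = x^3 - 3x^2 - x
f'(x) = 3x^2 - 6x - 1
f''(x) = 6x - 6
f''(-3) = 6 * (-3) - 6
= -18 - 6
= -24
Since f''(-3) < 0, the function is concave down (-1)

-1


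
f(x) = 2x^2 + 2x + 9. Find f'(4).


Differentiate term by term using power and sum rules:
f(x) = 2x^2 + 2x + 9
f'(x) = 4x + 2
Substitute x = 4:
f'(4) = 4 * 4 + 2
= 16 + 2
= 18

18


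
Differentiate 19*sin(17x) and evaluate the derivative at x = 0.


Apply the chain rule to differentiate 19*sin(17x):
d/dx [19*sin(17x)]
= 19 * cos(17x) * d/dx(17x)
= 19 * 17 * cos(17x)
= 323 * cos(17x)
Evaluate at x = 0:
= 323 * cos(0)
= 323 * 1
= 323

323


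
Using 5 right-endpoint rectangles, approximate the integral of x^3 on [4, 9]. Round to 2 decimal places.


Right Riemann sum uses right endpoints of each subinterval.
Interval: [4, 9], n = 5
dx = (9 - 4) / 5 = 1
Right endpoints: [5, 6, 7, 8, 9]
f values: [125, 216, 343, 512, 729]
Sum = dx * (sum of f values)
= 1 * 1925
= 1925 = 1925.00

1925.00


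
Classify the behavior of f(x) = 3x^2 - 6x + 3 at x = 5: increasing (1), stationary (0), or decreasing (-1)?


Compute f'(x) to determine behavior:
f'(x) = 6x - 6
f'(5) = 6 * 5 - 6
= 30 - 6
= 24
Since f'(5) > 0, the function is increasing (1)

1


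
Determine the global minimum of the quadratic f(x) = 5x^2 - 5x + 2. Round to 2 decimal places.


For a quadratic f(x) = ax^2 + bx + c with a > 0, the minimum is at the vertex.
Vertex x-coordinate: x = -b/(2a)
x = -(-5) / (2 * 5)
x = 5/10 = 1/2
Substitute back to find the minimum value:
f(1/2) = 5 * (1/2)^2 - 5 * (1/2) + 2
= 5/4 - 5/2 + 2
= 3/4 = 0.75

0.75


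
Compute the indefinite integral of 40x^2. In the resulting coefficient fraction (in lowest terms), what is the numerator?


Apply the power rule for integration:
integral of ax^n dx = a/(n+1) * x^(n+1) + C
integral of 40x^2 dx
= 40/3 * x^3 + C
The coefficient in lowest terms is 40/3, and its numerator is 40

40


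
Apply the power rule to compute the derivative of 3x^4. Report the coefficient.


We apply the power rule: d/dx [ax^n] = a*n * x^(n-1)
d/dx [3x^4]
= 3 * 4 * x^(4-1)
= 12x^3
The coefficient is 12

12


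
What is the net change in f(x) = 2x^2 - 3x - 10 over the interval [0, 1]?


Net change = f(b) - f(a)
f(x) = 2x^2 - 3x - 10
Compute f(1):
f(1) = 2 * 1^2 - 3 * 1 - 10
= 2 - 3 - 10
= -11
Compute f(0):
f(0) = 2 * 0^2 - 3 * 0 - 10
= 0 + 0 - 10
= -10
Net change = -11 - (-10) = -1

-1


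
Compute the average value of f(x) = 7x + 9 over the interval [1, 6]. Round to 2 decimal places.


Average value = 1/(b-a) * integral from a to b of f(x) dx
First compute the integral of 7x + 9:
F(x) = (7/2)x^2 + 9x
F(6) = 7/2 * 36 + 9 * 6 = 180
F(1) = 7/2 * 1 + 9 * 1 = 25/2
Integral = 180 - 25/2 = 335/2
Average = (335/2) / (6 - 1) = (335/2) / 5
= 67/2 = 33.50

33.50


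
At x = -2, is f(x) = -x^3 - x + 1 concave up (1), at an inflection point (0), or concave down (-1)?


Concavity is determined by the sign of f''(x).
f(x) = -x^3 - x + 1
f'(x) = -3x^2 - 1
f''(x) = -6x
f''(-2) = -6 * (-2) + 0
= 12 + 0
= 12
Since f''(-2) > 0, the function is concave up (1)

1


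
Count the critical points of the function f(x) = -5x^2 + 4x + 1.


Find where f'(x) = 0:
f'(x) = -10x + 4
Set f'(x) = 0:
-10x + 4 = 0
x = -4 / (-10) = 2/5
This is a linear equation in x, so there is exactly one solution.
Number of critical points: 1

1


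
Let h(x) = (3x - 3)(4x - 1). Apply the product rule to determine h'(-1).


Let u(x) = 3x - 3 and v(x) = 4x - 1
u'(x) = 3
v'(x) = 4
Product rule: h'(x) = u'(x)*v(x) + u(x)*v'(x)
= 3 * (4x - 1) + (3x - 3) * 4
At x = -1:
u(-1) = 3 * (-1) - 3 = -6
v(-1) = 4 * (-1) - 1 = -5
h'(-1) = 3 * (-5) + (-6) * 4
= -15 - 24
= -39

-39


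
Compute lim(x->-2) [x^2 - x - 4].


Since polynomials are continuous, we use direct substitution.
lim(x->-2) of x^2 - x - 4
= 1 * (-2)^2 - 1 * (-2) - 4
= 4 + 2 - 4
= 2

2


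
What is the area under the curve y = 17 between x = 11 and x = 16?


The area under a constant function y = 17 is a rectangle.
Width = 16 - 11 = 5
Height = 17
Area = width * height
= 5 * 17
= 85

85


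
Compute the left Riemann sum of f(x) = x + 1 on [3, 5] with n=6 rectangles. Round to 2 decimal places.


Left Riemann sum uses left endpoints of each subinterval.
Interval: [3, 5], n = 6
dx = (5 - 3) / 6 = 1/3
Left endpoints: [3, 10/3, 11/3, 4, 13/3, 14/3]
f values: [4, 13/3, 14/3, 5, 16/3, 17/3]
Sum = dx * (sum of f values)
= 1/3 * 29
= 29/3 ≈ 9.67

9.67


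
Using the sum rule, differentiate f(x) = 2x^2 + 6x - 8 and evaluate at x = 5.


Differentiate term by term using power and sum rules:
f(x) = 2x^2 + 6x - 8
f'(x) = 4x + 6
Substitute x = 5:
f'(5) = 4 * 5 + 6
= 20 + 6
= 26

26


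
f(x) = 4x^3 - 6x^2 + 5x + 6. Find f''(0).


First derivative:
f'(x) = 12x^2 - 12x + 5
Second derivative:
f''(x) = 24x - 12
Substitute x = 0:
f''(0) = 24 * 0 - 12
= 0 - 12
= -12

-12


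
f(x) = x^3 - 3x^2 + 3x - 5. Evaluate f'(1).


Differentiate f(x) = x^3 - 3x^2 + 3x - 5 term by term:
f'(x) = 3x^2 - 6x + 3
Substitute x = 1:
f'(1) = 3 * 1^2 - 6 * 1 + 3
= 3 - 6 + 3
= 0

0


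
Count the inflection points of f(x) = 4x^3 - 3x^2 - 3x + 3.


Inflection points occur where f''(x) = 0 and concavity changes.
f(x) = 4x^3 - 3x^2 - 3x + 3
f'(x) = 12x^2 - 6x - 3
f''(x) = 24x - 6
Set f''(x) = 0:
24x - 6 = 0
x = 6 / 24 = 1/4
Since f''(x) is linear (degree 1), it changes sign at this point.
Therefore there is exactly 1 inflection point.

1


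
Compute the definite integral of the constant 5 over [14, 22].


The integral of a constant k over [a, b] equals k * (b - a).
integral from 14 to 22 of 5 dx
= 5 * (22 - 14)
= 5 * 8
= 40

40


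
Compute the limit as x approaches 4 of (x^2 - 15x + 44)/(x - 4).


Direct substitution gives 0/0, so we factor the numerator.
Factor: (x^2 - 15x + 44) = (x - 4)(x - 11)
Cancel the common factor (x - 4):
(x^2 - 15x + 44)/(x - 4) = (x - 11)
Now substitute x = 4:
= (4) - (11) = -7

-7


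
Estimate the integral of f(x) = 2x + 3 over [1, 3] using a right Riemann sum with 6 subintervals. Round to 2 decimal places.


Right Riemann sum uses right endpoints of each subinterval.
Interval: [1, 3], n = 6
dx = (3 - 1) / 6 = 1/3
Right endpoints: [4/3, 5/3, 2, 7/3, 8/3, 3]
f values: [17/3, 19/3, 7, 23/3, 25/3, 9]
Sum = dx * (sum of f values)
= 1/3 * 44
= 44/3 ≈ 14.67

14.67


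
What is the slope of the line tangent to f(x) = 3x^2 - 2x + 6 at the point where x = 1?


The slope of the tangent line equals f'(x) at the point.
f(x) = 3x^2 - 2x + 6
f'(x) = 6x - 2
At x = 1:
f'(1) = 6 * 1 - 2
= 6 - 2
= 4

4


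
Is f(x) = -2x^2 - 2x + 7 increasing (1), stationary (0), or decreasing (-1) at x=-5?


Compute f'(x) to determine behavior:
f'(x) = -4x - 2
f'(-5) = -4 * (-5) - 2
= 20 - 2
= 18
Since f'(-5) > 0, the function is increasing (1)

1


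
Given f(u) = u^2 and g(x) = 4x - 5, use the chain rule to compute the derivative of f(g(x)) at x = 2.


Using the chain rule: (f(g(x)))' = f'(g(x)) * g'(x)
First, find g(2):
g(2) = 4 * 2 - 5 = 3
Next, f'(u) = 2u
And g'(x) = 4
So f'(g(2)) * g'(2)
= 2 * 3 * 4
= 24

24


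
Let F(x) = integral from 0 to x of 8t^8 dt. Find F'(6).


By the Fundamental Theorem of Calculus (Part 1):
If F(x) = integral from 0 to x of f(t) dt, then F'(x) = f(x)
Here f(t) = 8t^8
So F'(x) = 8x^8
Evaluate at x = 6:
F'(6) = 8 * 6^8
= 8 * 1679616
= 13436928

13436928


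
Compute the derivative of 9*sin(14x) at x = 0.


Apply the chain rule to differentiate 9*sin(14x):
d/dx [9*sin(14x)]
= 9 * cos(14x) * d/dx(14x)
= 9 * 14 * cos(14x)
= 126 * cos(14x)
Evaluate at x = 0:
= 126 * cos(0)
= 126 * 1
= 126

126


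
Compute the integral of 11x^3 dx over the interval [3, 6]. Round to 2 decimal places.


Find the antiderivative of 11x^3:
F(x) = 11/4 * x^4
Apply the Fundamental Theorem of Calculus:
F(6) - F(3)
= 11/4 * 6^4 - 11/4 * 3^4
= 11/4 * (1296 - 81)
= 11/4 * 1215
= 13365/4 = 3341.25

3341.25


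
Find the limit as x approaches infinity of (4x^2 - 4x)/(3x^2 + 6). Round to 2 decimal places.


For limits at infinity with equal-degree polynomials,
we compare leading coefficients.
Numerator leading term: 4x^2
Denominator leading term: 3x^2
Divide both by x^2:
lim = (4 - 4/x) / (3 + 6/x^2)
As x -> infinity, the 1/x and 1/x^2 terms vanish:
= 4/3 ≈ 1.33

1.33


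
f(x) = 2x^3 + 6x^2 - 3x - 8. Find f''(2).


First derivative:
f'(x) = 6x^2 + 12x - 3
Second derivative:
f''(x) = 12x + 12
Substitute x = 2:
f''(2) = 12 * 2 + 12
= 24 + 12
= 36

36


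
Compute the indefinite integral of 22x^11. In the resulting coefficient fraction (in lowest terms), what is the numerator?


Apply the power rule for integration:
integral of ax^n dx = a/(n+1) * x^(n+1) + C
integral of 22x^11 dx
= 22/12 * x^12 + C
= 11/6 * x^12 + C
The coefficient in lowest terms is 11/6, and its numerator is 11

11


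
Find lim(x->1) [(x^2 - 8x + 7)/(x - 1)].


Direct substitution gives 0/0, so we factor the numerator.
Factor: (x^2 - 8x + 7) = (x - 1)(x - 7)
Cancel the common factor (x - 1):
(x^2 - 8x + 7)/(x - 1) = (x - 7)
Now substitute x = 1:
= (1) - (7) = -6

-6


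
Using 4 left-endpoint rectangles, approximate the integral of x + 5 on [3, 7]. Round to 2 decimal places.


Left Riemann sum uses left endpoints of each subinterval.
Interval: [3, 7], n = 4
dx = (7 - 3) / 4 = 1
Left endpoints: [3, 4, 5, 6]
f values: [8, 9, 10, 11]
Sum = dx * (sum of f values)
= 1 * 38
= 38 = 38.00

38.00


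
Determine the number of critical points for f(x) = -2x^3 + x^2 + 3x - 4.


Find where f'(x) = 0:
f(x) = -2x^3 + x^2 + 3x - 4
f'(x) = -6x^2 + 2x + 3
This is a quadratic in x. Use the discriminant to count real roots.
Discriminant = (2)^2 - 4 * (-6) * 3
= 4 - (-72)
= 76
Since discriminant > 0, f'(x) = 0 has 2 real solutions.
Number of critical points: 2

2


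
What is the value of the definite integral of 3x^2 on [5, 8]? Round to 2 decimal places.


Find the antiderivative of 3x^2:
F(x) = 3/3 * x^3
Apply the Fundamental Theorem of Calculus:
F(8) - F(5)
= 3/3 * 8^3 - 3/3 * 5^3
= 3/3 * (512 - 125)
= 3/3 * 387
= 387 = 387.00

387.00


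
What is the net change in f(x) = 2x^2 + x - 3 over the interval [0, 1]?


Net change = f(b) - f(a)
f(x) = 2x^2 + x - 3
Compute f(1):
f(1) = 2 * 1^2 + 1 * 1 - 3
= 2 + 1 - 3
= 0
Compute f(0):
f(0) = 2 * 0^2 + 1 * 0 - 3
= 0 + 0 - 3
= -3
Net change = 0 - (-3) = 3

3


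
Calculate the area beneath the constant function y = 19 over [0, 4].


The area under a constant function y = 19 is a rectangle.
Width = 4 - 0 = 4
Height = 19
Area = width * height
= 4 * 19
= 76

76


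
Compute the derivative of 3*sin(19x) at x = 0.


Apply the chain rule to differentiate 3*sin(19x):
d/dx [3*sin(19x)]
= 3 * cos(19x) * d/dx(19x)
= 3 * 19 * cos(19x)
= 57 * cos(19x)
Evaluate at x = 0:
= 57 * cos(0)
= 57 * 1
= 57

57


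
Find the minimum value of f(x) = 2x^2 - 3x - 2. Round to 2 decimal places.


For a quadratic f(x) = ax^2 + bx + c with a > 0, the minimum is at the vertex.
Vertex x-coordinate: x = -b/(2a)
x = -(-3) / (2 * 2)
x = 3/4
Substitute back to find the minimum value:
f(3/4) = 2 * (3/4)^2 - 3 * (3/4) - 2
= 9/8 - 9/4 - 2
= -25/8 ≈ -3.13

-3.13


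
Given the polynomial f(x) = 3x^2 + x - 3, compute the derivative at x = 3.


Differentiate term by term using power and sum rules:
f(x) = 3x^2 + x - 3
f'(x) = 6x + 1
Substitute x = 3:
f'(3) = 6 * 3 + 1
= 18 + 1
= 19

19


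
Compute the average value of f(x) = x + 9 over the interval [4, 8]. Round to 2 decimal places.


Average value = 1/(b-a) * integral from a to b of f(x) dx
First compute the integral of x + 9:
F(x) = (1/2)x^2 + 9x
F(8) = 1/2 * 64 + 9 * 8 = 104
F(4) = 1/2 * 16 + 9 * 4 = 44
Integral = 104 - 44 = 60
Average = 60 / (8 - 4) = 60 / 4
= 15 = 15.00

15.00


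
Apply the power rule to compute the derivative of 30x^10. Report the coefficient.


We apply the power rule: d/dx [ax^n] = a*n * x^(n-1)
d/dx [30x^10]
= 30 * 10 * x^(10-1)
= 300x^9
The coefficient is 300

300


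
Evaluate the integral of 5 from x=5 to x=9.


The integral of a constant k over [a, b] equals k * (b - a).
integral from 5 to 9 of 5 dx
= 5 * (9 - 5)
= 5 * 4
= 20

20


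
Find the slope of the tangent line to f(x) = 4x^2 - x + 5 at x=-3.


The slope of the tangent line equals f'(x) at the point.
f(x) = 4x^2 - x + 5
f'(x) = 8x - 1
At x = -3:
f'(-3) = 8 * (-3) - 1
= -24 - 1
= -25

-25


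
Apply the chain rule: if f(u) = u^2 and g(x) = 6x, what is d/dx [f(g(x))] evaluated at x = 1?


Using the chain rule: (f(g(x)))' = f'(g(x)) * g'(x)
First, find g(1):
g(1) = 6 * 1 + 0 = 6
Next, f'(u) = 2u
And g'(x) = 6
So f'(g(1)) * g'(1)
= 2 * 6 * 6
= 72

72


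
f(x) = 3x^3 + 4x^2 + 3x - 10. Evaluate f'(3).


Differentiate f(x) = 3x^3 + 4x^2 + 3x - 10 term by term:
f'(x) = 9x^2 + 8x + 3
Substitute x = 3:
f'(3) = 9 * 3^2 + 8 * 3 + 3
= 81 + 24 + 3
= 108

108


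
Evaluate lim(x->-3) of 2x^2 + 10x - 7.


Since polynomials are continuous, we use direct substitution.
lim(x->-3) of 2x^2 + 10x - 7
= 2 * (-3)^2 + 10 * (-3) - 7
= 18 - 30 - 7
= -19

-19


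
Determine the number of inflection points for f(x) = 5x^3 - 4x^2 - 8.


Inflection points occur where f''(x) = 0 and concavity changes.
f(x) = 5x^3 - 4x^2 - 8
f'(x) = 15x^2 - 8x
f''(x) = 30x - 8
Set f''(x) = 0:
30x - 8 = 0
x = 8 / 30 = 4/15
Since f''(x) is linear (degree 1), it changes sign at this point.
Therefore there is exactly 1 inflection point.

1


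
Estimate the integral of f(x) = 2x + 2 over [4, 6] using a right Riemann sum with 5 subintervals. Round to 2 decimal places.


Right Riemann sum uses right endpoints of each subinterval.
Interval: [4, 6], n = 5
dx = (6 - 4) / 5 = 2/5
Right endpoints: [22/5, 24/5, 26/5, 28/5, 6]
f values: [54/5, 58/5, 62/5, 66/5, 14]
Sum = dx * (sum of f values)
= 2/5 * 62
= 124/5 = 24.80

24.80


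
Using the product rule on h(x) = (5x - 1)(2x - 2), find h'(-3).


Let u(x) = 5x - 1 and v(x) = 2x - 2
u'(x) = 5
v'(x) = 2
Product rule: h'(x) = u'(x)*v(x) + u(x)*v'(x)
= 5 * (2x - 2) + (5x - 1) * 2
At x = -3:
u(-3) = 5 * (-3) - 1 = -16
v(-3) = 2 * (-3) - 2 = -8
h'(-3) = 5 * (-8) + (-16) * 2
= -40 - 32
= -72

-72


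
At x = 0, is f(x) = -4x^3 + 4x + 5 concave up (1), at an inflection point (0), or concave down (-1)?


Concavity is determined by the sign of f''(x).
f(x) = -4x^3 + 4x + 5
f'(x) = -12x^2 + 4
f''(x) = -24x
f''(0) = -24 * 0 + 0
= 0 + 0
= 0
f''(0) = 0, and f''(x) is linear with nonzero slope -24, so f'' changes sign at x = 0. Hence the function is at an inflection point (0)

0


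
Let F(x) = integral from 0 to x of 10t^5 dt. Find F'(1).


By the Fundamental Theorem of Calculus (Part 1):
If F(x) = integral from 0 to x of f(t) dt, then F'(x) = f(x)
Here f(t) = 10t^5
So F'(x) = 10x^5
Evaluate at x = 1:
F'(1) = 10 * 1^5
= 10 * 1
= 10

10


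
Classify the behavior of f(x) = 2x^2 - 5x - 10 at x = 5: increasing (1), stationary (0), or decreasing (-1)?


Compute f'(x) to determine behavior:
f'(x) = 4x - 5
f'(5) = 4 * 5 - 5
= 20 - 5
= 15
Since f'(5) > 0, the function is increasing (1)

1


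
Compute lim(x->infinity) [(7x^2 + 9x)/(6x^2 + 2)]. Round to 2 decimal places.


For limits at infinity with equal-degree polynomials,
we compare leading coefficients.
Numerator leading term: 7x^2
Denominator leading term: 6x^2
Divide both by x^2:
lim = (7 + 9/x) / (6 + 2/x^2)
As x -> infinity, the 1/x and 1/x^2 terms vanish:
= 7/6 ≈ 1.17

1.17


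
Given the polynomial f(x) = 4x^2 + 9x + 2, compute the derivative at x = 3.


Differentiate term by term using power and sum rules:
f(x) = 4x^2 + 9x + 2
f'(x) = 8x + 9
Substitute x = 3:
f'(3) = 8 * 3 + 9
= 24 + 9
= 33

33


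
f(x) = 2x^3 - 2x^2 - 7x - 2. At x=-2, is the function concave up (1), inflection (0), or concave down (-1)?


Concavity is determined by the sign of f''(x).
f(x) = 2x^3 - 2x^2 - 7x - 2
f'(x) = 6x^2 - 4x - 7
f''(x) = 12x - 4
f''(-2) = 12 * (-2) - 4
= -24 - 4
= -28
Since f''(-2) < 0, the function is concave down (-1)

-1


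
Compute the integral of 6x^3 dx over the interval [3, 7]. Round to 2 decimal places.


Find the antiderivative of 6x^3:
F(x) = 6/4 * x^4
Apply the Fundamental Theorem of Calculus:
F(7) - F(3)
= 6/4 * 7^4 - 6/4 * 3^4
= 6/4 * (2401 - 81)
= 6/4 * 2320
= 3480 = 3480.00

3480.00


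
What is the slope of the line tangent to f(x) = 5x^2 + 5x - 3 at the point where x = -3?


The slope of the tangent line equals f'(x) at the point.
f(x) = 5x^2 + 5x - 3
f'(x) = 10x + 5
At x = -3:
f'(-3) = 10 * (-3) + 5
= -30 + 5
= -25

-25


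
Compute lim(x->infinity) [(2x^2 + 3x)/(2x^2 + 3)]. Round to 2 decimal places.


For limits at infinity with equal-degree polynomials,
we compare leading coefficients.
Numerator leading term: 2x^2
Denominator leading term: 2x^2
Divide both by x^2:
lim = (2 + 3/x) / (2 + 3/x^2)
As x -> infinity, the 1/x and 1/x^2 terms vanish:
= 2/2 = 1 = 1.00

1.00


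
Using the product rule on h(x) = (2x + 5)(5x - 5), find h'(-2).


Let u(x) = 2x + 5 and v(x) = 5x - 5
u'(x) = 2
v'(x) = 5
Product rule: h'(x) = u'(x)*v(x) + u(x)*v'(x)
= 2 * (5x - 5) + (2x + 5) * 5
At x = -2:
u(-2) = 2 * (-2) + 5 = 1
v(-2) = 5 * (-2) - 5 = -15
h'(-2) = 2 * (-15) + 1 * 5
= -30 + 5
= -25

-25


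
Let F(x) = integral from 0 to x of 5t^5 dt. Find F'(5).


By the Fundamental Theorem of Calculus (Part 1):
If F(x) = integral from 0 to x of f(t) dt, then F'(x) = f(x)
Here f(t) = 5t^5
So F'(x) = 5x^5
Evaluate at x = 5:
F'(5) = 5 * 5^5
= 5 * 3125
= 15625

15625


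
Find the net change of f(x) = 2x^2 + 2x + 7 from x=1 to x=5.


Net change = f(b) - f(a)
f(x) = 2x^2 + 2x + 7
Compute f(5):
f(5) = 2 * 5^2 + 2 * 5 + 7
= 50 + 10 + 7
= 67
Compute f(1):
f(1) = 2 * 1^2 + 2 * 1 + 7
= 2 + 2 + 7
= 11
Net change = 67 - 11 = 56

56


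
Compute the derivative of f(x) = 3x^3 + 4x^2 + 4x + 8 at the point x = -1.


Differentiate f(x) = 3x^3 + 4x^2 + 4x + 8 term by term:
f'(x) = 9x^2 + 8x + 4
Substitute x = -1:
f'(-1) = 9 * (-1)^2 + 8 * (-1) + 4
= 9 - 8 + 4
= 5

5


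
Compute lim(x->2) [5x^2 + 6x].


Since polynomials are continuous, we use direct substitution.
lim(x->2) of 5x^2 + 6x
= 5 * 2^2 + 6 * 2 + 0
= 20 + 12 + 0
= 32

32


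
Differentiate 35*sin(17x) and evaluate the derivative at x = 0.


Apply the chain rule to differentiate 35*sin(17x):
d/dx [35*sin(17x)]
= 35 * cos(17x) * d/dx(17x)
= 35 * 17 * cos(17x)
= 595 * cos(17x)
Evaluate at x = 0:
= 595 * cos(0)
= 595 * 1
= 595

595


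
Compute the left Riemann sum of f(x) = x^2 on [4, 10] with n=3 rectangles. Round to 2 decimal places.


Left Riemann sum uses left endpoints of each subinterval.
Interval: [4, 10], n = 3
dx = (10 - 4) / 3 = 2
Left endpoints: [4, 6, 8]
f values: [16, 36, 64]
Sum = dx * (sum of f values)
= 2 * 116
= 232 = 232.00

232.00


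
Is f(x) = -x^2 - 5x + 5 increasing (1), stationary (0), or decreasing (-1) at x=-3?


Compute f'(x) to determine behavior:
f'(x) = -2x - 5
f'(-3) = -2 * (-3) - 5
= 6 - 5
= 1
Since f'(-3) > 0, the function is increasing (1)

1


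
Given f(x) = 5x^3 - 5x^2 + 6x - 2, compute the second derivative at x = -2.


First derivative:
f'(x) = 15x^2 - 10x + 6
Second derivative:
f''(x) = 30x - 10
Substitute x = -2:
f''(-2) = 30 * (-2) - 10
= -60 - 10
= -70

-70


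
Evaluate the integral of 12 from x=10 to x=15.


The integral of a constant k over [a, b] equals k * (b - a).
integral from 10 to 15 of 12 dx
= 12 * (15 - 10)
= 12 * 5
= 60

60


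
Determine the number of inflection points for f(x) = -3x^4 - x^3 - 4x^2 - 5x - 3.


Inflection points occur where f''(x) = 0 and concavity changes.
f(x) = -3x^4 - x^3 - 4x^2 - 5x - 3
f'(x) = -12x^3 - 3x^2 - 8x - 5
f''(x) = -36x^2 - 6x - 8
This is a quadratic in x. Use the discriminant to count real roots.
Discriminant = (-6)^2 - 4 * (-36) * (-8)
= 36 - 1152
= -1116
Since discriminant < 0, f''(x) = 0 has no real solutions.
Number of inflection points: 0

0


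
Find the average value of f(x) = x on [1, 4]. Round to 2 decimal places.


Average value = 1/(b-a) * integral from a to b of f(x) dx
First compute the integral of x:
F(x) = (1/2)x^2
F(4) = 1/2 * 16 + 0 * 4 = 8
F(1) = 1/2 * 1 + 0 * 1 = 1/2
Integral = 8 - 1/2 = 15/2
Average = (15/2) / (4 - 1) = (15/2) / 3
= 5/2 = 2.50

2.50


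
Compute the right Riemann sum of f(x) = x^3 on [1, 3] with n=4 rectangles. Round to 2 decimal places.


Right Riemann sum uses right endpoints of each subinterval.
Interval: [1, 3], n = 4
dx = (3 - 1) / 4 = 1/2
Right endpoints: [3/2, 2, 5/2, 3]
f values: [27/8, 8, 125/8, 27]
Sum = dx * (sum of f values)
= 1/2 * 54
= 27 = 27.00

27.00


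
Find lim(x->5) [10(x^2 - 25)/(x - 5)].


Direct substitution gives 0/0, so we factor the numerator.
Factor: 10(x^2 - 25) = 10 * (x - 5)(x + 5)
Cancel the common factor (x - 5):
10(x^2 - 25)/(x - 5) = 10 * (x + 5)
Now substitute x = 5:
= 10 * (5 + 5) = 100

100


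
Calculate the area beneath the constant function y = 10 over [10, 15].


The area under a constant function y = 10 is a rectangle.
Width = 15 - 10 = 5
Height = 10
Area = width * height
= 5 * 10
= 50

50


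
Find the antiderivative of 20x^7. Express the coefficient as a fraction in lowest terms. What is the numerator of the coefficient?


Apply the power rule for integration:
integral of ax^n dx = a/(n+1) * x^(n+1) + C
integral of 20x^7 dx
= 20/8 * x^8 + C
= 5/2 * x^8 + C
The coefficient in lowest terms is 5/2, and its numerator is 5

5


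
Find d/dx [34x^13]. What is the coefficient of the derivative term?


We apply the power rule: d/dx [ax^n] = a*n * x^(n-1)
d/dx [34x^13]
= 34 * 13 * x^(13-1)
= 442x^12
The coefficient is 442

442


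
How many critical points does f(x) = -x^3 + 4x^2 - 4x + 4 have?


Find where f'(x) = 0:
f(x) = -x^3 + 4x^2 - 4x + 4
f'(x) = -3x^2 + 8x - 4
This is a quadratic in x. Use the discriminant to count real roots.
Discriminant = (8)^2 - 4 * (-3) * (-4)
= 64 - 48
= 16
Since discriminant > 0, f'(x) = 0 has 2 real solutions.
Number of critical points: 2

2


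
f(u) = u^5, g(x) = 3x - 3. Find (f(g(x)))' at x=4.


Using the chain rule: (f(g(x)))' = f'(g(x)) * g'(x)
First, find g(4):
g(4) = 3 * 4 - 3 = 9
Next, f'(u) = 5u^4
And g'(x) = 3
So f'(g(4)) * g'(4)
= 5 * 9^4 * 3
= 5 * 6561 * 3
= 98415

98415


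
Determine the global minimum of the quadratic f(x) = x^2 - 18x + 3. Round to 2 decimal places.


For a quadratic f(x) = ax^2 + bx + c with a > 0, the minimum is at the vertex.
Vertex x-coordinate: x = -b/(2a)
x = -(-18) / (2 * 1)
x = 18/2 = 9
Substitute back to find the minimum value:
f(9) = 1 * 9^2 - 18 * 9 + 3
= 81 - 162 + 3
= -78 = -78.00

-78.00


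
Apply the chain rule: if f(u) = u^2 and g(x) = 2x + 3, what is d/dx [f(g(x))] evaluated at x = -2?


Using the chain rule: (f(g(x)))' = f'(g(x)) * g'(x)
First, find g(-2):
g(-2) = 2 * (-2) + 3 = -1
Next, f'(u) = 2u
And g'(x) = 2
So f'(g(-2)) * g'(-2)
= 2 * (-1) * 2
= -4

-4


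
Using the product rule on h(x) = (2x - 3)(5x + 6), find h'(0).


Let u(x) = 2x - 3 and v(x) = 5x + 6
u'(x) = 2
v'(x) = 5
Product rule: h'(x) = u'(x)*v(x) + u(x)*v'(x)
= 2 * (5x + 6) + (2x - 3) * 5
At x = 0:
u(0) = 2 * 0 - 3 = -3
v(0) = 5 * 0 + 6 = 6
h'(0) = 2 * 6 + (-3) * 5
= 12 - 15
= -3

-3


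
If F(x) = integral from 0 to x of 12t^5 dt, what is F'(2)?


By the Fundamental Theorem of Calculus (Part 1):
If F(x) = integral from 0 to x of f(t) dt, then F'(x) = f(x)
Here f(t) = 12t^5
So F'(x) = 12x^5
Evaluate at x = 2:
F'(2) = 12 * 2^5
= 12 * 32
= 384

384


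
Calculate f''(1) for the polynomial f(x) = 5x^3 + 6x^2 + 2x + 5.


First derivative:
f'(x) = 15x^2 + 12x + 2
Second derivative:
f''(x) = 30x + 12
Substitute x = 1:
f''(1) = 30 * 1 + 12
= 30 + 12
= 42

42


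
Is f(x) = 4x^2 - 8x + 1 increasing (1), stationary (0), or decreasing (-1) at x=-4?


Compute f'(x) to determine behavior:
f'(x) = 8x - 8
f'(-4) = 8 * (-4) - 8
= -32 - 8
= -40
Since f'(-4) < 0, the function is decreasing (-1)

-1


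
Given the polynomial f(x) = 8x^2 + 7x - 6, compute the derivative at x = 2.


Differentiate term by term using power and sum rules:
f(x) = 8x^2 + 7x - 6
f'(x) = 16x + 7
Substitute x = 2:
f'(2) = 16 * 2 + 7
= 32 + 7
= 39

39


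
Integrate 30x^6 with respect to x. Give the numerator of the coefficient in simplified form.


Apply the power rule for integration:
integral of ax^n dx = a/(n+1) * x^(n+1) + C
integral of 30x^6 dx
= 30/7 * x^7 + C
The coefficient in lowest terms is 30/7, and its numerator is 30

30


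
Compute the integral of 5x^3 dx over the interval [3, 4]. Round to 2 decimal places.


Find the antiderivative of 5x^3:
F(x) = 5/4 * x^4
Apply the Fundamental Theorem of Calculus:
F(4) - F(3)
= 5/4 * 4^4 - 5/4 * 3^4
= 5/4 * (256 - 81)
= 5/4 * 175
= 875/4 = 218.75

218.75


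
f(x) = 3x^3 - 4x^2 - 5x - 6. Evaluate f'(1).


Differentiate f(x) = 3x^3 - 4x^2 - 5x - 6 term by term:
f'(x) = 9x^2 - 8x - 5
Substitute x = 1:
f'(1) = 9 * 1^2 - 8 * 1 - 5
= 9 - 8 - 5
= -4

-4


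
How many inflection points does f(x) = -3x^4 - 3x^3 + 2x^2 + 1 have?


Inflection points occur where f''(x) = 0 and concavity changes.
f(x) = -3x^4 - 3x^3 + 2x^2 + 1
f'(x) = -12x^3 - 9x^2 + 4x
f''(x) = -36x^2 - 18x + 4
This is a quadratic in x. Use the discriminant to count real roots.
Discriminant = (-18)^2 - 4 * (-36) * 4
= 324 - (-576)
= 900
Since discriminant > 0, f''(x) = 0 has 2 distinct real solutions.
A quadratic with two distinct real roots changes sign at each root, so concavity changes at both.
Number of inflection points: 2

2


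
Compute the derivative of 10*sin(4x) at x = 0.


Apply the chain rule to differentiate 10*sin(4x):
d/dx [10*sin(4x)]
= 10 * cos(4x) * d/dx(4x)
= 10 * 4 * cos(4x)
= 40 * cos(4x)
Evaluate at x = 0:
= 40 * cos(0)
= 40 * 1
= 40

40


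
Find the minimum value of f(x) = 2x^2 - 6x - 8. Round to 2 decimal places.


For a quadratic f(x) = ax^2 + bx + c with a > 0, the minimum is at the vertex.
Vertex x-coordinate: x = -b/(2a)
x = -(-6) / (2 * 2)
x = 6/4 = 3/2
Substitute back to find the minimum value:
f(3/2) = 2 * (3/2)^2 - 6 * (3/2) - 8
= 9/2 - 9 - 8
= -25/2 = -12.50

-12.50


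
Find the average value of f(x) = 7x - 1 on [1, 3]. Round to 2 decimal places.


Average value = 1/(b-a) * integral from a to b of f(x) dx
First compute the integral of 7x - 1:
F(x) = (7/2)x^2 - x
F(3) = 7/2 * 9 - 1 * 3 = 57/2
F(1) = 7/2 * 1 - 1 * 1 = 5/2
Integral = 57/2 - 5/2 = 26
Average = 26 / (3 - 1) = 26 / 2
= 13 = 13.00

13.00


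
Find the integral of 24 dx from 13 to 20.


The integral of a constant k over [a, b] equals k * (b - a).
integral from 13 to 20 of 24 dx
= 24 * (20 - 13)
= 24 * 7
= 168

168


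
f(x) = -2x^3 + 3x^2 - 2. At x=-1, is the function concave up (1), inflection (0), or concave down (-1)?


Concavity is determined by the sign of f''(x).
f(x) = -2x^3 + 3x^2 - 2
f'(x) = -6x^2 + 6x
f''(x) = -12x + 6
f''(-1) = -12 * (-1) + 6
= 12 + 6
= 18
Since f''(-1) > 0, the function is concave up (1)

1


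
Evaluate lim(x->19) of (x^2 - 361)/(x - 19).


Direct substitution gives 0/0, so we factor the numerator.
Factor: (x^2 - 361) = (x - 19)(x + 19)
Cancel the common factor (x - 19):
(x^2 - 361)/(x - 19) = (x + 19)
Now substitute x = 19:
= (19 + 19) = 38

38


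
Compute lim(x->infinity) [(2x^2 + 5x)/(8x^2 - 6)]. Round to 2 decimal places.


For limits at infinity with equal-degree polynomials,
we compare leading coefficients.
Numerator leading term: 2x^2
Denominator leading term: 8x^2
Divide both by x^2:
lim = (2 + 5/x) / (8 - 6/x^2)
As x -> infinity, the 1/x and 1/x^2 terms vanish:
= 2/8 = 1/4 = 0.25

0.25


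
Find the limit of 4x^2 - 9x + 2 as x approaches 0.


Since polynomials are continuous, we use direct substitution.
lim(x->0) of 4x^2 - 9x + 2
= 4 * 0^2 - 9 * 0 + 2
= 0 + 0 + 2
= 2

2


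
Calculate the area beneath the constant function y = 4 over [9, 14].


The area under a constant function y = 4 is a rectangle.
Width = 14 - 9 = 5
Height = 4
Area = width * height
= 5 * 4
= 20

20


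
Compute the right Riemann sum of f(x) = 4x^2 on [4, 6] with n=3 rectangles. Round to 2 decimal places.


Right Riemann sum uses right endpoints of each subinterval.
Interval: [4, 6], n = 3
dx = (6 - 4) / 3 = 2/3
Right endpoints: [14/3, 16/3, 6]
f values: [784/9, 1024/9, 144]
Sum = dx * (sum of f values)
= 2/3 * 3104/9
= 6208/27 ≈ 229.93

229.93


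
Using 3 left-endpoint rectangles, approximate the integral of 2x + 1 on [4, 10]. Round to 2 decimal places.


Left Riemann sum uses left endpoints of each subinterval.
Interval: [4, 10], n = 3
dx = (10 - 4) / 3 = 2
Left endpoints: [4, 6, 8]
f values: [9, 13, 17]
Sum = dx * (sum of f values)
= 2 * 39
= 78 = 78.00

78.00


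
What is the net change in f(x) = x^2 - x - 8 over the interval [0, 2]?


Net change = f(b) - f(a)
f(x) = x^2 - x - 8
Compute f(2):
f(2) = 1 * 2^2 - 1 * 2 - 8
= 4 - 2 - 8
= -6
Compute f(0):
f(0) = 1 * 0^2 - 1 * 0 - 8
= 0 + 0 - 8
= -8
Net change = -6 - (-8) = 2

2


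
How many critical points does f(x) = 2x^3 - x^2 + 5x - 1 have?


Find where f'(x) = 0:
f(x) = 2x^3 - x^2 + 5x - 1
f'(x) = 6x^2 - 2x + 5
This is a quadratic in x. Use the discriminant to count real roots.
Discriminant = (-2)^2 - 4 * 6 * 5
= 4 - 120
= -116
Since discriminant < 0, f'(x) = 0 has no real solutions.
Number of critical points: 0

0


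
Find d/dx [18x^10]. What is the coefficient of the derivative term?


We apply the power rule: d/dx [ax^n] = a*n * x^(n-1)
d/dx [18x^10]
= 18 * 10 * x^(10-1)
= 180x^9
The coefficient is 180

180


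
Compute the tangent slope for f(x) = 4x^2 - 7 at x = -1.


The slope of the tangent line equals f'(x) at the point.
f(x) = 4x^2 - 7
f'(x) = 8x
At x = -1:
f'(-1) = 8 * (-1) + 0
= -8 + 0
= -8

-8


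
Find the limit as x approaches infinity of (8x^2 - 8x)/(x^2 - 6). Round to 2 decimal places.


For limits at infinity with equal-degree polynomials,
we compare leading coefficients.
Numerator leading term: 8x^2
Denominator leading term: x^2
Divide both by x^2:
lim = (8 - 8/x) / (1 - 6/x^2)
As x -> infinity, the 1/x and 1/x^2 terms vanish:
= 8/1 = 8 = 8.00

8.00


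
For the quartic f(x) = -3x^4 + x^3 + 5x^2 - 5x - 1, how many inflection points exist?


Inflection points occur where f''(x) = 0 and concavity changes.
f(x) = -3x^4 + x^3 + 5x^2 - 5x - 1
f'(x) = -12x^3 + 3x^2 + 10x - 5
f''(x) = -36x^2 + 6x + 10
This is a quadratic in x. Use the discriminant to count real roots.
Discriminant = (6)^2 - 4 * (-36) * 10
= 36 - (-1440)
= 1476
Since discriminant > 0, f''(x) = 0 has 2 distinct real solutions.
A quadratic with two distinct real roots changes sign at each root, so concavity changes at both.
Number of inflection points: 2

2


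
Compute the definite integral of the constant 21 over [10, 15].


The integral of a constant k over [a, b] equals k * (b - a).
integral from 10 to 15 of 21 dx
= 21 * (15 - 10)
= 21 * 5
= 105

105


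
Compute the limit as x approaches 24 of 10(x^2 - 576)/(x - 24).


Direct substitution gives 0/0, so we factor the numerator.
Factor: 10(x^2 - 576) = 10 * (x - 24)(x + 24)
Cancel the common factor (x - 24):
10(x^2 - 576)/(x - 24) = 10 * (x + 24)
Now substitute x = 24:
= 10 * (24 + 24) = 480

480
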